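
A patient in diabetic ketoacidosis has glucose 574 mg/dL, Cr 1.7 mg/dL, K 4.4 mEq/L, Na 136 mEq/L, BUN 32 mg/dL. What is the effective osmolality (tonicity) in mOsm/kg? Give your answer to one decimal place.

303.9 mOsm/kg

Effective osmolality excludes urea (freely permeant across cell membranes):
2·Na + glucose/18
= 2·136 + 574/18
= 272 + 31.89
= 303.89 mOsm/kg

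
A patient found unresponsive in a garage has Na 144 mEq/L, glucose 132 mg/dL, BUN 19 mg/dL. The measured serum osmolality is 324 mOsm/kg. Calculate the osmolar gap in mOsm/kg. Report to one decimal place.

21.9 mOsm/kg

Calculated osmolality = 2·Na + glucose/18 + BUN/2.8
= 2·144 + 132/18 + 19/2.8
= 288 + 7.33 + 6.79
= 302.12 mOsm/kg ≈ 302.1 mOsm/kg
Osmolar gap = measured − calculated = 324 − 302.1 = 21.9 mOsm/kg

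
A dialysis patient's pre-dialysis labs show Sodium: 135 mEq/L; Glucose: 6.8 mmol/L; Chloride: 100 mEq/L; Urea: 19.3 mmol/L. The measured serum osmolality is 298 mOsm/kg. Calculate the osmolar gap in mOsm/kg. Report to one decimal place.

Calculated osmolality = 2·Na + glucose + urea
= 2·135 + 6.8 + 19.3
= 270 + 6.80 + 19.30
= 296.1 mOsm/kg ≈ 296.1 mOsm/kg
Osmolar gap = measured − calculated = 298 − 296.1 = 1.9 mOsm/kg

1.9 mOsm/kg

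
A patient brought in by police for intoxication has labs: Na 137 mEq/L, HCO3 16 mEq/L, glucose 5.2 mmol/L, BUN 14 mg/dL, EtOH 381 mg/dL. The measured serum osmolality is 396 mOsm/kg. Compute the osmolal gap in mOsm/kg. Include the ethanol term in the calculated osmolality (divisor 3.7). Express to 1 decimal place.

Calculated osmolality = 2·Na + glucose + BUN/2.8 + ethanol/3.7
= 2·137 + 5.2 + 14/2.8 + 381/3.7
= 274 + 5.20 + 5 + 102.97
= 387.17 mOsm/kg ≈ 387.2 mOsm/kg
Osmolar gap = measured − calculated = 396 − 387.2 = 8.8 mOsm/kg

8.8 mOsm/kg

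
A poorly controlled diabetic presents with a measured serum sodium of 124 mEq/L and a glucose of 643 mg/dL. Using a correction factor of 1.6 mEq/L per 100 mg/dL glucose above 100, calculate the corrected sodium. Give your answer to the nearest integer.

133 mEq/L

Corrected Na = measured Na + 1.6 · (glucose − 100)/100
= 124 + 1.6 · (643 − 100)/100
= 124 + 8.7
= 132.7 mEq/L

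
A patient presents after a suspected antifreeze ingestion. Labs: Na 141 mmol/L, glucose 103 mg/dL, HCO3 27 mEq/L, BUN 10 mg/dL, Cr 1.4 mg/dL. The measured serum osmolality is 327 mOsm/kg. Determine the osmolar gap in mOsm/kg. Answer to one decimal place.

35.7 mOsm/kg

Calculated osmolality = 2·Na + glucose/18 + BUN/2.8
= 2·141 + 103/18 + 10/2.8
= 282 + 5.72 + 3.57
= 291.29 mOsm/kg ≈ 291.3 mOsm/kg
Osmolar gap = measured − calculated = 327 − 291.3 = 35.7 mOsm/kg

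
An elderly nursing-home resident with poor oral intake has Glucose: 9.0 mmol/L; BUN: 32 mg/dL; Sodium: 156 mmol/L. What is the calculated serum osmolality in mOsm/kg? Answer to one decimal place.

Calculated osmolality = 2·Na + glucose + BUN/2.8
= 2·156 + 9 + 32/2.8
= 312 + 9 + 11.43
= 332.43 mOsm/kg

332.4 mOsm/kg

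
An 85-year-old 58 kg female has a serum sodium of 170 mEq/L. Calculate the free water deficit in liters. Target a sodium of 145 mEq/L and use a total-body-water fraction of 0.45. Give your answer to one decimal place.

4.5 L

TBW = 0.45 · 58 = 26.1 L
Free water deficit = TBW · (Na/145 − 1)
= 26.1 · (170/145 − 1)
= 26.1 · 0.1724
= 4.5 L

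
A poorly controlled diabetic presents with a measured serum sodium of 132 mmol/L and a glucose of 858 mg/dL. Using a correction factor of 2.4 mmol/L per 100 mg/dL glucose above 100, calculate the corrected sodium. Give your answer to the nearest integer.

150 mmol/L

Corrected Na = measured Na + 2.4 · (glucose − 100)/100
= 132 + 2.4 · (858 − 100)/100
= 132 + 18.2
= 150.2 mmol/L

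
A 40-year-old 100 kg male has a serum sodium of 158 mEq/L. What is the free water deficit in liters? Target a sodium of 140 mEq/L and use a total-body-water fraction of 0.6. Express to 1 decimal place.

7.7 L

TBW = 0.6 · 100 = 60 L
Free water deficit = TBW · (Na/140 − 1)
= 60 · (158/140 − 1)
= 60 · 0.1286
= 7.72 L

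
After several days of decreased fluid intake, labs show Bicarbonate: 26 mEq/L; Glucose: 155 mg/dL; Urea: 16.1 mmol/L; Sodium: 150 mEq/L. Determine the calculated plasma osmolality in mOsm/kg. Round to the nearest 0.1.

Calculated osmolality = 2·Na + glucose/18 + urea
= 2·150 + 155/18 + 16.1
= 300 + 8.61 + 16.10
= 324.71 mOsm/kg

324.7 mOsm/kg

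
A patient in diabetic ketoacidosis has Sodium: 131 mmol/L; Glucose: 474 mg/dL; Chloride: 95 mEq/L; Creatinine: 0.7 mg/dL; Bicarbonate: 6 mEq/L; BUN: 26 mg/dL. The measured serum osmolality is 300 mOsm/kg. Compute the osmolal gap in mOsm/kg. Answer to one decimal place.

2.4 mOsm/kg

Calculated osmolality = 2·Na + glucose/18 + BUN/2.8
= 2·131 + 474/18 + 26/2.8
= 262 + 26.33 + 9.29
= 297.62 mOsm/kg ≈ 297.6 mOsm/kg
Osmolar gap = measured − calculated = 300 − 297.6 = 2.4 mOsm/kg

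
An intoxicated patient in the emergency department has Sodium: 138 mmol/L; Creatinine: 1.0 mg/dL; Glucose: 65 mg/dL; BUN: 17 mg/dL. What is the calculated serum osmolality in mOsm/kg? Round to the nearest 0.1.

Calculated osmolality = 2·Na + glucose/18 + BUN/2.8
= 2·138 + 65/18 + 17/2.8
= 276 + 3.61 + 6.07
= 285.68 mOsm/kg

285.7 mOsm/kg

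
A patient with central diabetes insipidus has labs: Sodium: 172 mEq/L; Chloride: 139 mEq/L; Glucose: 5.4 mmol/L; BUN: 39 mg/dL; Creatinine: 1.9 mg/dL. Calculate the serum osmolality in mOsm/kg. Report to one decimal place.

Calculated osmolality = 2·Na + glucose + BUN/2.8
= 2·172 + 5.4 + 39/2.8
= 344 + 5.40 + 13.93
= 363.33 mOsm/kg

363.3 mOsm/kg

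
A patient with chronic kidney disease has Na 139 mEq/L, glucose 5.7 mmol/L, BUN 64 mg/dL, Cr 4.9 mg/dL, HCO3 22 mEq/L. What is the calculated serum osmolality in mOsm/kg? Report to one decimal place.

306.6 mOsm/kg

Calculated osmolality = 2·Na + glucose + BUN/2.8
= 2·139 + 5.7 + 64/2.8
= 278 + 5.70 + 22.86
= 306.56 mOsm/kg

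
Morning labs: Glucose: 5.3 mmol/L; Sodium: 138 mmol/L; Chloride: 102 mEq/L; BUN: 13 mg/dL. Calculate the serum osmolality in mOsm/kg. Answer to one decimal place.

Calculated osmolality = 2·Na + glucose + BUN/2.8
= 2·138 + 5.3 + 13/2.8
= 276 + 5.30 + 4.64
= 285.94 mOsm/kg

285.9 mOsm/kg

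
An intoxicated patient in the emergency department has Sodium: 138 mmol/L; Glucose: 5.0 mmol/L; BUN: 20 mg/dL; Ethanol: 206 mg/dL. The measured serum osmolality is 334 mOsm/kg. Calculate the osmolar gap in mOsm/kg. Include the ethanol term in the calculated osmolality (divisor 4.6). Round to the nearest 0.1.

Calculated osmolality = 2·Na + glucose + BUN/2.8 + ethanol/4.6
= 2·138 + 5 + 20/2.8 + 206/4.6
= 276 + 5 + 7.14 + 44.78
= 332.92 mOsm/kg ≈ 332.9 mOsm/kg
Osmolar gap = measured − calculated = 334 − 332.9 = 1.1 mOsm/kg

1.1 mOsm/kg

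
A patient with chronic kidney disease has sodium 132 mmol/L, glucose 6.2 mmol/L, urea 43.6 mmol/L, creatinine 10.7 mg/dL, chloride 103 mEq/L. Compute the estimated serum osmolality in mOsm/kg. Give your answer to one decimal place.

313.8 mOsm/kg

Calculated osmolality = 2·Na + glucose + urea
= 2·132 + 6.2 + 43.6
= 264 + 6.20 + 43.60
= 313.8 mOsm/kg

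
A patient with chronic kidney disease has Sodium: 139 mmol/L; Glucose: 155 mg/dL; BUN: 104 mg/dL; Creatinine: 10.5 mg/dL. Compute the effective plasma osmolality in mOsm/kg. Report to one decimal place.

Effective osmolality excludes urea (freely permeant across cell membranes):
2·Na + glucose/18
= 2·139 + 155/18
= 278 + 8.61
= 286.61 mOsm/kg

286.6 mOsm/kg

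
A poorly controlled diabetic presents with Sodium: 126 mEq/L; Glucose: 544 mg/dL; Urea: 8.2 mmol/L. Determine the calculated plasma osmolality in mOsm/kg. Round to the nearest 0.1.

Calculated osmolality = 2·Na + glucose/18 + urea
= 2·126 + 544/18 + 8.2
= 252 + 30.22 + 8.20
= 290.42 mOsm/kg

290.4 mOsm/kg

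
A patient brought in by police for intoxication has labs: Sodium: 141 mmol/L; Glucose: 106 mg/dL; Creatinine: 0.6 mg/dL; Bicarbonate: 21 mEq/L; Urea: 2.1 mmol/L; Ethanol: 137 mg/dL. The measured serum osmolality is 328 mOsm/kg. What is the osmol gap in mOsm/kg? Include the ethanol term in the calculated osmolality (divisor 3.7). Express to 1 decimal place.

Calculated osmolality = 2·Na + glucose/18 + urea + ethanol/3.7
= 2·141 + 106/18 + 2.1 + 137/3.7
= 282 + 5.89 + 2.10 + 37.03
= 327.02 mOsm/kg ≈ 327.0 mOsm/kg
Osmolar gap = measured − calculated = 328 − 327.0 = 1.0 mOsm/kg

1.0 mOsm/kg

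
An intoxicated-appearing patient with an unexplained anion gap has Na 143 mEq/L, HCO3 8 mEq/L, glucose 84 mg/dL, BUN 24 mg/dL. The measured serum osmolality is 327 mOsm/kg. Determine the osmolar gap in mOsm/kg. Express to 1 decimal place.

27.8 mOsm/kg

Calculated osmolality = 2·Na + glucose/18 + BUN/2.8
= 2·143 + 84/18 + 24/2.8
= 286 + 4.67 + 8.57
= 299.24 mOsm/kg ≈ 299.2 mOsm/kg
Osmolar gap = measured − calculated = 327 − 299.2 = 27.8 mOsm/kg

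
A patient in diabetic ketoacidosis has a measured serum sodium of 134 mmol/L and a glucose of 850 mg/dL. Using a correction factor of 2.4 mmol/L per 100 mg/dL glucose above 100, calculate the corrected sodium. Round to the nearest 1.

152 mmol/L

Corrected Na = measured Na + 2.4 · (glucose − 100)/100
= 134 + 2.4 · (850 − 100)/100
= 134 + 18
= 152 mmol/L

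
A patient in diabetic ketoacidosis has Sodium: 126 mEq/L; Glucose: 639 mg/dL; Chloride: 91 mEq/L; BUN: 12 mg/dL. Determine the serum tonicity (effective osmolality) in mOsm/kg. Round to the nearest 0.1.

Effective osmolality excludes urea (freely permeant across cell membranes):
2·Na + glucose/18
= 2·126 + 639/18
= 252 + 35.5
= 287.5 mOsm/kg

287.5 mOsm/kg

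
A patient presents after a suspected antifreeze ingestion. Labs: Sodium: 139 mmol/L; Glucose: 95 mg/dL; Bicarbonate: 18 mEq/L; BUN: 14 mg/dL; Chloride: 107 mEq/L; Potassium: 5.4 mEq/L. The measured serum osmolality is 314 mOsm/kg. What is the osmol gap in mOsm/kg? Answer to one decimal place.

Calculated osmolality = 2·Na + glucose/18 + BUN/2.8
= 2·139 + 95/18 + 14/2.8
= 278 + 5.28 + 5
= 288.28 mOsm/kg ≈ 288.3 mOsm/kg
Osmolar gap = measured − calculated = 314 − 288.3 = 25.7 mOsm/kg

25.7 mOsm/kg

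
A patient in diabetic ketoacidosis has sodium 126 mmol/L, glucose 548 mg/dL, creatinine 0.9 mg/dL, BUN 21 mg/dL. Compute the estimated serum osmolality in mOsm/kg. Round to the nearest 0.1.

Calculated osmolality = 2·Na + glucose/18 + BUN/2.8
= 2·126 + 548/18 + 21/2.8
= 252 + 30.44 + 7.50
= 289.94 mOsm/kg

289.9 mOsm/kg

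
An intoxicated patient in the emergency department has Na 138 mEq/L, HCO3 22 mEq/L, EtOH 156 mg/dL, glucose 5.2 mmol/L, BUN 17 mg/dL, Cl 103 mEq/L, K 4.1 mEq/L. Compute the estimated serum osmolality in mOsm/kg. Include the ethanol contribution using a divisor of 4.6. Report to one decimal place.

321.2 mOsm/kg

Calculated osmolality = 2·Na + glucose + BUN/2.8 + ethanol/4.6
= 2·138 + 5.2 + 17/2.8 + 156/4.6
= 276 + 5.20 + 6.07 + 33.91
= 321.18 mOsm/kg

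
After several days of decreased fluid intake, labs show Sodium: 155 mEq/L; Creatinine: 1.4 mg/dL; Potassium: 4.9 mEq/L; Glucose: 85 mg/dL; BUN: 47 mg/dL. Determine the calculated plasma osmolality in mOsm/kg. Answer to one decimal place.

Calculated osmolality = 2·Na + glucose/18 + BUN/2.8
= 2·155 + 85/18 + 47/2.8
= 310 + 4.72 + 16.79
= 331.51 mOsm/kg

331.5 mOsm/kg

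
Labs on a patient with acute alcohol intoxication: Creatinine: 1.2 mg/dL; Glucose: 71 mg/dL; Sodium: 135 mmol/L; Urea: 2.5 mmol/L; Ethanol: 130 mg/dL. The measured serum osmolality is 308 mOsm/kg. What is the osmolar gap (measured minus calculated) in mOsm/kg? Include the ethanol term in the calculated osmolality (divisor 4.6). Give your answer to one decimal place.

3.3 mOsm/kg

Calculated osmolality = 2·Na + glucose/18 + urea + ethanol/4.6
= 2·135 + 71/18 + 2.5 + 130/4.6
= 270 + 3.94 + 2.50 + 28.26
= 304.7 mOsm/kg ≈ 304.7 mOsm/kg
Osmolar gap = measured − calculated = 308 − 304.7 = 3.3 mOsm/kg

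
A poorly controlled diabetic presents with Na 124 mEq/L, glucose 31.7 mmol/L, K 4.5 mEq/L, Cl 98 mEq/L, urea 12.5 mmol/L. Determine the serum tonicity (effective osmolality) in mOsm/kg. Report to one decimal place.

279.7 mOsm/kg

Effective osmolality excludes urea (freely permeant across cell membranes):
2·Na + glucose
= 2·124 + 31.7
= 248 + 31.7
= 279.7 mOsm/kg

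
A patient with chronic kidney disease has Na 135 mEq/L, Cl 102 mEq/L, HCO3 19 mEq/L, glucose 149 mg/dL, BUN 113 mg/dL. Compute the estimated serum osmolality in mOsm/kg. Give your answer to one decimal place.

Calculated osmolality = 2·Na + glucose/18 + BUN/2.8
= 2·135 + 149/18 + 113/2.8
= 270 + 8.28 + 40.36
= 318.64 mOsm/kg

318.6 mOsm/kg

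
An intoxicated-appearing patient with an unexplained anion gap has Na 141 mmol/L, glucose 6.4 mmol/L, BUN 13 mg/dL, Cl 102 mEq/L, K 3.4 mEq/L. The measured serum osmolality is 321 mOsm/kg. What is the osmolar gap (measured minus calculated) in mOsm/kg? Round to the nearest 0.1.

Calculated osmolality = 2·Na + glucose + BUN/2.8
= 2·141 + 6.4 + 13/2.8
= 282 + 6.40 + 4.64
= 293.04 mOsm/kg ≈ 293.0 mOsm/kg
Osmolar gap = measured − calculated = 321 − 293.0 = 28.0 mOsm/kg

28.0 mOsm/kg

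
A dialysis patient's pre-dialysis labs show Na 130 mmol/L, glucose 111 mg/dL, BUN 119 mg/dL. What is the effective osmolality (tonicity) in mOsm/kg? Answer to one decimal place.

266.2 mOsm/kg

Effective osmolality excludes urea (freely permeant across cell membranes):
2·Na + glucose/18
= 2·130 + 111/18
= 260 + 6.17
= 266.17 mOsm/kg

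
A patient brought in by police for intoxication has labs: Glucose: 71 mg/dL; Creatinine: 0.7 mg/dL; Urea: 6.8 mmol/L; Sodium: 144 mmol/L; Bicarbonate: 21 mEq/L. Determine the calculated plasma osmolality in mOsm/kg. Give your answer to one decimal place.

298.7 mOsm/kg

Calculated osmolality = 2·Na + glucose/18 + urea
= 2·144 + 71/18 + 6.8
= 288 + 3.94 + 6.80
= 298.74 mOsm/kg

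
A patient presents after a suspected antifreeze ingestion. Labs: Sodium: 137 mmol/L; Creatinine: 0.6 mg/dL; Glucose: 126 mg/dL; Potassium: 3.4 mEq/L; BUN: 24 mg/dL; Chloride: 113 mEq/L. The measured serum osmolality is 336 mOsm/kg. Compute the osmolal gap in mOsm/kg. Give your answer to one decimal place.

Calculated osmolality = 2·Na + glucose/18 + BUN/2.8
= 2·137 + 126/18 + 24/2.8
= 274 + 7 + 8.57
= 289.57 mOsm/kg ≈ 289.6 mOsm/kg
Osmolar gap = measured − calculated = 336 − 289.6 = 46.4 mOsm/kg

46.4 mOsm/kg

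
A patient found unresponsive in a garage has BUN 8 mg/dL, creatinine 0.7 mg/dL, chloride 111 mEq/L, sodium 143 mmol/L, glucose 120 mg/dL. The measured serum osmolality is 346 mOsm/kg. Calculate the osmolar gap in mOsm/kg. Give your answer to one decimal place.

Calculated osmolality = 2·Na + glucose/18 + BUN/2.8
= 2·143 + 120/18 + 8/2.8
= 286 + 6.67 + 2.86
= 295.53 mOsm/kg ≈ 295.5 mOsm/kg
Osmolar gap = measured − calculated = 346 − 295.5 = 50.5 mOsm/kg

50.5 mOsm/kg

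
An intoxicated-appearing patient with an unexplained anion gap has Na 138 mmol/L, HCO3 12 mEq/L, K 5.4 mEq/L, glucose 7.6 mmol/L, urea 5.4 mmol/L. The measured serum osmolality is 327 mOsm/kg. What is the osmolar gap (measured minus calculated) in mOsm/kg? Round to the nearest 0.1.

Calculated osmolality = 2·Na + glucose + urea
= 2·138 + 7.6 + 5.4
= 276 + 7.60 + 5.40
= 289 mOsm/kg ≈ 289.0 mOsm/kg
Osmolar gap = measured − calculated = 327 − 289.0 = 38.0 mOsm/kg

38.0 mOsm/kg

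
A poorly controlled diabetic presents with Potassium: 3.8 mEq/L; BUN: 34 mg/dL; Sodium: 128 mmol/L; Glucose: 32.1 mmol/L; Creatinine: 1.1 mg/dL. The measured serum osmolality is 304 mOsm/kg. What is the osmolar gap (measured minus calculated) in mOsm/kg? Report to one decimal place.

Calculated osmolality = 2·Na + glucose + BUN/2.8
= 2·128 + 32.1 + 34/2.8
= 256 + 32.10 + 12.14
= 300.24 mOsm/kg ≈ 300.2 mOsm/kg
Osmolar gap = measured − calculated = 304 − 300.2 = 3.8 mOsm/kg

3.8 mOsm/kg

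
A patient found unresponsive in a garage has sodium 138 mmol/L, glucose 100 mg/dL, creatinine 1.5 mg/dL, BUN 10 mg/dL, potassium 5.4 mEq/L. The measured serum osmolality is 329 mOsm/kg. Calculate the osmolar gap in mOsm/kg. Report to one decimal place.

43.9 mOsm/kg

Calculated osmolality = 2·Na + glucose/18 + BUN/2.8
= 2·138 + 100/18 + 10/2.8
= 276 + 5.56 + 3.57
= 285.13 mOsm/kg ≈ 285.1 mOsm/kg
Osmolar gap = measured − calculated = 329 − 285.1 = 43.9 mOsm/kg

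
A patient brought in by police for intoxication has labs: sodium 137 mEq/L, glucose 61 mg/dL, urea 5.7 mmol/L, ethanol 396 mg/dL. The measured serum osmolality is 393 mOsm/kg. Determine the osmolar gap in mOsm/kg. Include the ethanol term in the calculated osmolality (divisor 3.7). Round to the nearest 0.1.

2.9 mOsm/kg

Calculated osmolality = 2·Na + glucose/18 + urea + ethanol/3.7
= 2·137 + 61/18 + 5.7 + 396/3.7
= 274 + 3.39 + 5.70 + 107.03
= 390.12 mOsm/kg ≈ 390.1 mOsm/kg
Osmolar gap = measured − calculated = 393 − 390.1 = 2.9 mOsm/kg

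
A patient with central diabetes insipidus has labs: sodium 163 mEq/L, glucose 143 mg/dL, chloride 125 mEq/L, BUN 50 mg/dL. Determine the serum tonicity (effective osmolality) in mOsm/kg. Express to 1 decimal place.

333.9 mOsm/kg

Effective osmolality excludes urea (freely permeant across cell membranes):
2·Na + glucose/18
= 2·163 + 143/18
= 326 + 7.94
= 333.94 mOsm/kg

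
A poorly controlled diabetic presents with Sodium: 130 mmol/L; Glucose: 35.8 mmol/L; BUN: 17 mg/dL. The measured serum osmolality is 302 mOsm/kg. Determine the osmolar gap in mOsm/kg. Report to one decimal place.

Calculated osmolality = 2·Na + glucose + BUN/2.8
= 2·130 + 35.8 + 17/2.8
= 260 + 35.80 + 6.07
= 301.87 mOsm/kg ≈ 301.9 mOsm/kg
Osmolar gap = measured − calculated = 302 − 301.9 = 0.1 mOsm/kg

0.1 mOsm/kg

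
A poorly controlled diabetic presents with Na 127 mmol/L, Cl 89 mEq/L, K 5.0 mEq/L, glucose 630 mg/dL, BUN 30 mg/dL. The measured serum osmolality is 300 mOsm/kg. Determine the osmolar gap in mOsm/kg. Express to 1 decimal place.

0.3 mOsm/kg

Calculated osmolality = 2·Na + glucose/18 + BUN/2.8
= 2·127 + 630/18 + 30/2.8
= 254 + 35 + 10.71
= 299.71 mOsm/kg ≈ 299.7 mOsm/kg
Osmolar gap = measured − calculated = 300 − 299.7 = 0.3 mOsm/kg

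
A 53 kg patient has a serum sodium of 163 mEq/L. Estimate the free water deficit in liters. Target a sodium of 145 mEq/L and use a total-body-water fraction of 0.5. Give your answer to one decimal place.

3.3 L

TBW = 0.5 · 53 = 26.5 L
Free water deficit = TBW · (Na/145 − 1)
= 26.5 · (163/145 − 1)
= 26.5 · 0.1241
= 3.29 L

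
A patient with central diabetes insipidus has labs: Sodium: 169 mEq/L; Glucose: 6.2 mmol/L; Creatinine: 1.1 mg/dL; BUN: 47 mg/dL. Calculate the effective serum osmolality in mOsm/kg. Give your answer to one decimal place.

344.2 mOsm/kg

Effective osmolality excludes urea (freely permeant across cell membranes):
2·Na + glucose
= 2·169 + 6.2
= 338 + 6.2
= 344.2 mOsm/kg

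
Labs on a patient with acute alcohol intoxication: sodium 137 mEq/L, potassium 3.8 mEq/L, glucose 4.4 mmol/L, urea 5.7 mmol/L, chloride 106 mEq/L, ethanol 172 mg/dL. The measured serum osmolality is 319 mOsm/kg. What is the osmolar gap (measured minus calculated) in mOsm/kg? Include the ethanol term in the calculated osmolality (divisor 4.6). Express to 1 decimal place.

Calculated osmolality = 2·Na + glucose + urea + ethanol/4.6
= 2·137 + 4.4 + 5.7 + 172/4.6
= 274 + 4.40 + 5.70 + 37.39
= 321.49 mOsm/kg ≈ 321.5 mOsm/kg
Osmolar gap = measured − calculated = 319 − 321.5 = -2.5 mOsm/kg

-2.5 mOsm/kg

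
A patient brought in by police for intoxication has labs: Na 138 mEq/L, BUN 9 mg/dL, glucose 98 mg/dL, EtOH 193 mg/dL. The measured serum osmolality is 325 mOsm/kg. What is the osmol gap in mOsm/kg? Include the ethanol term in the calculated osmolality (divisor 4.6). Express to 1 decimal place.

Calculated osmolality = 2·Na + glucose/18 + BUN/2.8 + ethanol/4.6
= 2·138 + 98/18 + 9/2.8 + 193/4.6
= 276 + 5.44 + 3.21 + 41.96
= 326.61 mOsm/kg ≈ 326.6 mOsm/kg
Osmolar gap = measured − calculated = 325 − 326.6 = -1.6 mOsm/kg

-1.6 mOsm/kg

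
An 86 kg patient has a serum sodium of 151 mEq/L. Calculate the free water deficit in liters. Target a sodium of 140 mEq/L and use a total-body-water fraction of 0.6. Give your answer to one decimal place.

4.1 L

TBW = 0.6 · 86 = 51.6 L
Free water deficit = TBW · (Na/140 − 1)
= 51.6 · (151/140 − 1)
= 51.6 · 0.0786
= 4.06 L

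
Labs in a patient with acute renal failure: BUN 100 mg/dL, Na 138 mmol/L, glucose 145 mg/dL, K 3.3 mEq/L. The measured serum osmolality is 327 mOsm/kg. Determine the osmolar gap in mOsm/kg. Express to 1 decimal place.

Calculated osmolality = 2·Na + glucose/18 + BUN/2.8
= 2·138 + 145/18 + 100/2.8
= 276 + 8.06 + 35.71
= 319.77 mOsm/kg ≈ 319.8 mOsm/kg
Osmolar gap = measured − calculated = 327 − 319.8 = 7.2 mOsm/kg

7.2 mOsm/kg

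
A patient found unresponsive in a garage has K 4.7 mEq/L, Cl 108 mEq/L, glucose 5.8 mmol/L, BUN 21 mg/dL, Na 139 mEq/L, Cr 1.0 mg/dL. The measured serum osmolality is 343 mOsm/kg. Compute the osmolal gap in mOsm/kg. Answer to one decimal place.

Calculated osmolality = 2·Na + glucose + BUN/2.8
= 2·139 + 5.8 + 21/2.8
= 278 + 5.80 + 7.50
= 291.3 mOsm/kg ≈ 291.3 mOsm/kg
Osmolar gap = measured − calculated = 343 − 291.3 = 51.7 mOsm/kg

51.7 mOsm/kg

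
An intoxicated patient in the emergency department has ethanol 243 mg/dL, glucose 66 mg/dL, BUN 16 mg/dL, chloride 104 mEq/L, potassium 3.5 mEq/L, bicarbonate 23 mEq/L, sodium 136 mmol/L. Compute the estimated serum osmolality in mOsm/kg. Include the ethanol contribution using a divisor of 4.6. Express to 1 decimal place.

334.2 mOsm/kg

Calculated osmolality = 2·Na + glucose/18 + BUN/2.8 + ethanol/4.6
= 2·136 + 66/18 + 16/2.8 + 243/4.6
= 272 + 3.67 + 5.71 + 52.83
= 334.21 mOsm/kg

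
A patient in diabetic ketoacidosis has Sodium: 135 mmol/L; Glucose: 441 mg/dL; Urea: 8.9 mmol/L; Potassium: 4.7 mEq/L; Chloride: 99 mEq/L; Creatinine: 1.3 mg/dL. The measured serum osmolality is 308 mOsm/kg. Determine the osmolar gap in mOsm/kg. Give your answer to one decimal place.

4.6 mOsm/kg

Calculated osmolality = 2·Na + glucose/18 + urea
= 2·135 + 441/18 + 8.9
= 270 + 24.50 + 8.90
= 303.4 mOsm/kg ≈ 303.4 mOsm/kg
Osmolar gap = measured − calculated = 308 − 303.4 = 4.6 mOsm/kg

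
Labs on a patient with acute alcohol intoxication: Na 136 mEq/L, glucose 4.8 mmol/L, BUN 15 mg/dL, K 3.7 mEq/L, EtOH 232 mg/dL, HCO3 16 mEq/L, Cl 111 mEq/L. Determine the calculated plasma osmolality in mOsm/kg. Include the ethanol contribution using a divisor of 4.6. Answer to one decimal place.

Calculated osmolality = 2·Na + glucose + BUN/2.8 + ethanol/4.6
= 2·136 + 4.8 + 15/2.8 + 232/4.6
= 272 + 4.80 + 5.36 + 50.43
= 332.59 mOsm/kg

332.6 mOsm/kg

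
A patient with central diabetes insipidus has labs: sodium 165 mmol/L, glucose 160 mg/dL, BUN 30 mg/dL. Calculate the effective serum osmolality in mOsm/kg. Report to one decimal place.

338.9 mOsm/kg

Effective osmolality excludes urea (freely permeant across cell membranes):
2·Na + glucose/18
= 2·165 + 160/18
= 330 + 8.89
= 338.89 mOsm/kg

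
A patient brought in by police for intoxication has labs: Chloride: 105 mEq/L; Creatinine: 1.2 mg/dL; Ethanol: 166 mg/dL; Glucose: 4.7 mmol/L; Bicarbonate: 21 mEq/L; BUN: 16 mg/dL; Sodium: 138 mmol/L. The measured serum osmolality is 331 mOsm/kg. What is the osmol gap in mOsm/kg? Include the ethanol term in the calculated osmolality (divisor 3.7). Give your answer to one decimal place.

Calculated osmolality = 2·Na + glucose + BUN/2.8 + ethanol/3.7
= 2·138 + 4.7 + 16/2.8 + 166/3.7
= 276 + 4.70 + 5.71 + 44.86
= 331.27 mOsm/kg ≈ 331.3 mOsm/kg
Osmolar gap = measured − calculated = 331 − 331.3 = -0.3 mOsm/kg

-0.3 mOsm/kg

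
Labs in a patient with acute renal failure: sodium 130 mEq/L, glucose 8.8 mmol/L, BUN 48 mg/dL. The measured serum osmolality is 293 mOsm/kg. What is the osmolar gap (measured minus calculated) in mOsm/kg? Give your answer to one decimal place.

7.1 mOsm/kg

Calculated osmolality = 2·Na + glucose + BUN/2.8
= 2·130 + 8.8 + 48/2.8
= 260 + 8.80 + 17.14
= 285.94 mOsm/kg ≈ 285.9 mOsm/kg
Osmolar gap = measured − calculated = 293 − 285.9 = 7.1 mOsm/kg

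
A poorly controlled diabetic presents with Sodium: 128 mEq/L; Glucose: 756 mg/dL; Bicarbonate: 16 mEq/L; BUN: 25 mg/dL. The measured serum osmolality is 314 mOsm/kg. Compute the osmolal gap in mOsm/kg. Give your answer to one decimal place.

7.1 mOsm/kg

Calculated osmolality = 2·Na + glucose/18 + BUN/2.8
= 2·128 + 756/18 + 25/2.8
= 256 + 42 + 8.93
= 306.93 mOsm/kg ≈ 306.9 mOsm/kg
Osmolar gap = measured − calculated = 314 − 306.9 = 7.1 mOsm/kg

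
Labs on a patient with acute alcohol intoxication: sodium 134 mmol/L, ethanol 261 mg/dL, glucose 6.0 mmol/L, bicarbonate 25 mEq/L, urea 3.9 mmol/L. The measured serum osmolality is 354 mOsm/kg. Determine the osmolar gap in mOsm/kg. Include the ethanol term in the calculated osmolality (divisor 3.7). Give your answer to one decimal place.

Calculated osmolality = 2·Na + glucose + urea + ethanol/3.7
= 2·134 + 6 + 3.9 + 261/3.7
= 268 + 6 + 3.90 + 70.54
= 348.44 mOsm/kg ≈ 348.4 mOsm/kg
Osmolar gap = measured − calculated = 354 − 348.4 = 5.6 mOsm/kg

5.6 mOsm/kg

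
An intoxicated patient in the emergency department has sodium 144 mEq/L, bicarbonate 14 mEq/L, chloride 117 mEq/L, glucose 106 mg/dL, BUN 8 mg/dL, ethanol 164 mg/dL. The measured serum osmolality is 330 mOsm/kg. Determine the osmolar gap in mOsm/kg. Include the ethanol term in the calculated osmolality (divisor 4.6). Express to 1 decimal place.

Calculated osmolality = 2·Na + glucose/18 + BUN/2.8 + ethanol/4.6
= 2·144 + 106/18 + 8/2.8 + 164/4.6
= 288 + 5.89 + 2.86 + 35.65
= 332.4 mOsm/kg ≈ 332.4 mOsm/kg
Osmolar gap = measured − calculated = 330 − 332.4 = -2.4 mOsm/kg

-2.4 mOsm/kg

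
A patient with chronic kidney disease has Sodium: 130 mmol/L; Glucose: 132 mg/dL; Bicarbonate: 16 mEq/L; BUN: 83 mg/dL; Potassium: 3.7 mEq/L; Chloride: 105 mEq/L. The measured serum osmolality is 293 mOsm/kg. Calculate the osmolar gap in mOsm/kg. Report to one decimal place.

-4.0 mOsm/kg

Calculated osmolality = 2·Na + glucose/18 + BUN/2.8
= 2·130 + 132/18 + 83/2.8
= 260 + 7.33 + 29.64
= 296.97 mOsm/kg ≈ 297.0 mOsm/kg
Osmolar gap = measured − calculated = 293 − 297.0 = -4.0 mOsm/kg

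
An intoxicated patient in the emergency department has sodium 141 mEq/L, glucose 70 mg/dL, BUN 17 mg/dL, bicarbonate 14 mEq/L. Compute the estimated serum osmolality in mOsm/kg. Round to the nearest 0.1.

292.0 mOsm/kg

Calculated osmolality = 2·Na + glucose/18 + BUN/2.8
= 2·141 + 70/18 + 17/2.8
= 282 + 3.89 + 6.07
= 291.96 mOsm/kg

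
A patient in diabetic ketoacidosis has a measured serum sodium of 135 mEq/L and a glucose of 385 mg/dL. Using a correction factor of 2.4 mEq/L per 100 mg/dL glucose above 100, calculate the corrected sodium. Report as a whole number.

142 mEq/L

Corrected Na = measured Na + 2.4 · (glucose − 100)/100
= 135 + 2.4 · (385 − 100)/100
= 135 + 6.8
= 141.8 mEq/L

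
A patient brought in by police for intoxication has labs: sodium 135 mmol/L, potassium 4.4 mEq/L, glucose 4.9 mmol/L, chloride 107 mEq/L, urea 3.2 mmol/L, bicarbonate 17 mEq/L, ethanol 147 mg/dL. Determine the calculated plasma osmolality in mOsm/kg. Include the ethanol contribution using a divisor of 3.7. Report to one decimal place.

Calculated osmolality = 2·Na + glucose + urea + ethanol/3.7
= 2·135 + 4.9 + 3.2 + 147/3.7
= 270 + 4.90 + 3.20 + 39.73
= 317.83 mOsm/kg

317.8 mOsm/kg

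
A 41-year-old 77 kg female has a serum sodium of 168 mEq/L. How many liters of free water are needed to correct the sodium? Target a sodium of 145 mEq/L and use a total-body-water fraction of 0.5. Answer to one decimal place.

6.1 L

TBW = 0.5 · 77 = 38.5 L
Free water deficit = TBW · (Na/145 − 1)
= 38.5 · (168/145 − 1)
= 38.5 · 0.1586
= 6.11 L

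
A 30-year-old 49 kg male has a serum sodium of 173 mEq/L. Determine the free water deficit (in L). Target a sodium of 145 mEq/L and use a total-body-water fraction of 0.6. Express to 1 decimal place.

5.7 L

TBW = 0.6 · 49 = 29.4 L
Free water deficit = TBW · (Na/145 − 1)
= 29.4 · (173/145 − 1)
= 29.4 · 0.1931
= 5.68 L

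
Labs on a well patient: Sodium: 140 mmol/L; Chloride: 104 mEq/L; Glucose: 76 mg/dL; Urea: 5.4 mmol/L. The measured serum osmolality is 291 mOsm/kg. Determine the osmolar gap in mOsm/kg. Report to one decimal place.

Calculated osmolality = 2·Na + glucose/18 + urea
= 2·140 + 76/18 + 5.4
= 280 + 4.22 + 5.40
= 289.62 mOsm/kg ≈ 289.6 mOsm/kg
Osmolar gap = measured − calculated = 291 − 289.6 = 1.4 mOsm/kg

1.4 mOsm/kg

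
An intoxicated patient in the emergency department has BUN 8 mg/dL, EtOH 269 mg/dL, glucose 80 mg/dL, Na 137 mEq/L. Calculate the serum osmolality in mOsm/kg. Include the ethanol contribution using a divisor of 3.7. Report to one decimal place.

354.0 mOsm/kg

Calculated osmolality = 2·Na + glucose/18 + BUN/2.8 + ethanol/3.7
= 2·137 + 80/18 + 8/2.8 + 269/3.7
= 274 + 4.44 + 2.86 + 72.70
= 354 mOsm/kg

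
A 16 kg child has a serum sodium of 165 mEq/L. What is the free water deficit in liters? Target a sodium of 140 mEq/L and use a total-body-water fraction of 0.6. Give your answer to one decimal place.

1.7 L

TBW = 0.6 · 16 = 9.6 L
Free water deficit = TBW · (Na/140 − 1)
= 9.6 · (165/140 − 1)
= 9.6 · 0.1786
= 1.71 L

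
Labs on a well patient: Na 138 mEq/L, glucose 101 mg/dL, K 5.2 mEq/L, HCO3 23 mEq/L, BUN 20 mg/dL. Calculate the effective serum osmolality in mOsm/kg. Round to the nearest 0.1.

Effective osmolality excludes urea (freely permeant across cell membranes):
2·Na + glucose/18
= 2·138 + 101/18
= 276 + 5.61
= 281.61 mOsm/kg

281.6 mOsm/kg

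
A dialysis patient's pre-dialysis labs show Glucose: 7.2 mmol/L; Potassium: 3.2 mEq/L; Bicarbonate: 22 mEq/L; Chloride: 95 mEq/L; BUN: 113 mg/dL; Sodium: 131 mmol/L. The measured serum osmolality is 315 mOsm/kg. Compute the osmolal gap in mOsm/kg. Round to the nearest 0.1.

Calculated osmolality = 2·Na + glucose + BUN/2.8
= 2·131 + 7.2 + 113/2.8
= 262 + 7.20 + 40.36
= 309.56 mOsm/kg ≈ 309.6 mOsm/kg
Osmolar gap = measured − calculated = 315 − 309.6 = 5.4 mOsm/kg

5.4 mOsm/kg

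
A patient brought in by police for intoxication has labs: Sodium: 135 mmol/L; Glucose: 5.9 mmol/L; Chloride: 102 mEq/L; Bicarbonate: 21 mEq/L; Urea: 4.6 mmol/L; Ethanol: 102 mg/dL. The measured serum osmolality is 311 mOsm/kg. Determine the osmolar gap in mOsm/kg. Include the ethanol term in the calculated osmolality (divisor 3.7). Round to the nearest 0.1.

2.9 mOsm/kg

Calculated osmolality = 2·Na + glucose + urea + ethanol/3.7
= 2·135 + 5.9 + 4.6 + 102/3.7
= 270 + 5.90 + 4.60 + 27.57
= 308.07 mOsm/kg ≈ 308.1 mOsm/kg
Osmolar gap = measured − calculated = 311 − 308.1 = 2.9 mOsm/kg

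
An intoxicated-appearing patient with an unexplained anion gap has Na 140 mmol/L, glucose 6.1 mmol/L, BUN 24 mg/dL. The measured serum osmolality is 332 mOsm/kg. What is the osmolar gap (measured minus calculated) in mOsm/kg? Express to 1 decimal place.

Calculated osmolality = 2·Na + glucose + BUN/2.8
= 2·140 + 6.1 + 24/2.8
= 280 + 6.10 + 8.57
= 294.67 mOsm/kg ≈ 294.7 mOsm/kg
Osmolar gap = measured − calculated = 332 − 294.7 = 37.3 mOsm/kg

37.3 mOsm/kg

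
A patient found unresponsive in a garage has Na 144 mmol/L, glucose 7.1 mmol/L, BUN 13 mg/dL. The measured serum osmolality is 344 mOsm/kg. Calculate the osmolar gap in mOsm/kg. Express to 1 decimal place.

Calculated osmolality = 2·Na + glucose + BUN/2.8
= 2·144 + 7.1 + 13/2.8
= 288 + 7.10 + 4.64
= 299.74 mOsm/kg ≈ 299.7 mOsm/kg
Osmolar gap = measured − calculated = 344 − 299.7 = 44.3 mOsm/kg

44.3 mOsm/kg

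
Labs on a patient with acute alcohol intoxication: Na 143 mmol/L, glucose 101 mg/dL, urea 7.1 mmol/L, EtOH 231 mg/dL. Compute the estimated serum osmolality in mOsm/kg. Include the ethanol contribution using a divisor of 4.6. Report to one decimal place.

348.9 mOsm/kg

Calculated osmolality = 2·Na + glucose/18 + urea + ethanol/4.6
= 2·143 + 101/18 + 7.1 + 231/4.6
= 286 + 5.61 + 7.10 + 50.22
= 348.93 mOsm/kg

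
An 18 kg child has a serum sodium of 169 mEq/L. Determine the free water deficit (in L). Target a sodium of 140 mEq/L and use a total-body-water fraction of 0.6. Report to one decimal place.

TBW = 0.6 · 18 = 10.8 L
Free water deficit = TBW · (Na/140 − 1)
= 10.8 · (169/140 − 1)
= 10.8 · 0.2071
= 2.24 L

2.2 L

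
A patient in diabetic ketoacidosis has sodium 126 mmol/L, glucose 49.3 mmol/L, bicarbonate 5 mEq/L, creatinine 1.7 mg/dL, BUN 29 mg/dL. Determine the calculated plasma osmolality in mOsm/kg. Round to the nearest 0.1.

311.7 mOsm/kg

Calculated osmolality = 2·Na + glucose + BUN/2.8
= 2·126 + 49.3 + 29/2.8
= 252 + 49.30 + 10.36
= 311.66 mOsm/kg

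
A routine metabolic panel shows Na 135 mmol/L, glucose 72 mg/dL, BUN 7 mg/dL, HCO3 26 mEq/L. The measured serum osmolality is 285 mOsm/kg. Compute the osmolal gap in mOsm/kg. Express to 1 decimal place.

8.5 mOsm/kg

Calculated osmolality = 2·Na + glucose/18 + BUN/2.8
= 2·135 + 72/18 + 7/2.8
= 270 + 4 + 2.50
= 276.5 mOsm/kg ≈ 276.5 mOsm/kg
Osmolar gap = measured − calculated = 285 − 276.5 = 8.5 mOsm/kg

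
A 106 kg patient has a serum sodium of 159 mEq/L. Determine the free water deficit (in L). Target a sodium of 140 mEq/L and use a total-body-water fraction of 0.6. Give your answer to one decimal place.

8.6 L

TBW = 0.6 · 106 = 63.6 L
Free water deficit = TBW · (Na/140 − 1)
= 63.6 · (159/140 − 1)
= 63.6 · 0.1357
= 8.63 L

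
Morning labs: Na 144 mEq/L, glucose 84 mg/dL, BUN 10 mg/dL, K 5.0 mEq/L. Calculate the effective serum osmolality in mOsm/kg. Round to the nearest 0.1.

Effective osmolality excludes urea (freely permeant across cell membranes):
2·Na + glucose/18
= 2·144 + 84/18
= 288 + 4.67
= 292.67 mOsm/kg

292.7 mOsm/kg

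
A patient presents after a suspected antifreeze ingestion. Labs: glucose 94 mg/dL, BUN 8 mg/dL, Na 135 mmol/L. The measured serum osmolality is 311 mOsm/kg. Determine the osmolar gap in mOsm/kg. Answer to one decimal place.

Calculated osmolality = 2·Na + glucose/18 + BUN/2.8
= 2·135 + 94/18 + 8/2.8
= 270 + 5.22 + 2.86
= 278.08 mOsm/kg ≈ 278.1 mOsm/kg
Osmolar gap = measured − calculated = 311 − 278.1 = 32.9 mOsm/kg

32.9 mOsm/kg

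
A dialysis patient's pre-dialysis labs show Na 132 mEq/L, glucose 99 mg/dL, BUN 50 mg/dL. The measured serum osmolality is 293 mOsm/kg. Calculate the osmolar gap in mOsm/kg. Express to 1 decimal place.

Calculated osmolality = 2·Na + glucose/18 + BUN/2.8
= 2·132 + 99/18 + 50/2.8
= 264 + 5.50 + 17.86
= 287.36 mOsm/kg ≈ 287.4 mOsm/kg
Osmolar gap = measured − calculated = 293 − 287.4 = 5.6 mOsm/kg

5.6 mOsm/kg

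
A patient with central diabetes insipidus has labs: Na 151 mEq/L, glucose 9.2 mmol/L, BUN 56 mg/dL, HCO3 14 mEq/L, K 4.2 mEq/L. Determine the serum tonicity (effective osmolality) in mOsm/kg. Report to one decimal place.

311.2 mOsm/kg

Effective osmolality excludes urea (freely permeant across cell membranes):
2·Na + glucose
= 2·151 + 9.2
= 302 + 9.2
= 311.2 mOsm/kg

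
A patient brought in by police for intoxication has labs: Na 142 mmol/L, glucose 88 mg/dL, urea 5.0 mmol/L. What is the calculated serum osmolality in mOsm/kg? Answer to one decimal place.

Calculated osmolality = 2·Na + glucose/18 + urea
= 2·142 + 88/18 + 5
= 284 + 4.89 + 5
= 293.89 mOsm/kg

293.9 mOsm/kg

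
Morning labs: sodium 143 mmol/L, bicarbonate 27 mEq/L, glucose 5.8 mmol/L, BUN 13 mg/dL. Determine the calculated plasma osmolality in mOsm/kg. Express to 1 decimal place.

Calculated osmolality = 2·Na + glucose + BUN/2.8
= 2·143 + 5.8 + 13/2.8
= 286 + 5.80 + 4.64
= 296.44 mOsm/kg

296.4 mOsm/kg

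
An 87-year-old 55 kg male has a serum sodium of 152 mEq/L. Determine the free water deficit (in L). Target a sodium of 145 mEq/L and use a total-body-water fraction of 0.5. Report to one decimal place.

TBW = 0.5 · 55 = 27.5 L
Free water deficit = TBW · (Na/145 − 1)
= 27.5 · (152/145 − 1)
= 27.5 · 0.0483
= 1.33 L

1.3 L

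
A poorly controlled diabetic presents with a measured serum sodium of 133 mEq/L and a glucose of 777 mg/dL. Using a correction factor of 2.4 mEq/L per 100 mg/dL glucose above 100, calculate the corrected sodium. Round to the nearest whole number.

149 mEq/L

Corrected Na = measured Na + 2.4 · (glucose − 100)/100
= 133 + 2.4 · (777 − 100)/100
= 133 + 16.2
= 149.2 mEq/L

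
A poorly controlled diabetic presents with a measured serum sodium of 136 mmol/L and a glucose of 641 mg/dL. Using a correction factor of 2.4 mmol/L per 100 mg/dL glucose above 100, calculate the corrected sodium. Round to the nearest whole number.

149 mmol/L

Corrected Na = measured Na + 2.4 · (glucose − 100)/100
= 136 + 2.4 · (641 − 100)/100
= 136 + 13
= 149 mmol/L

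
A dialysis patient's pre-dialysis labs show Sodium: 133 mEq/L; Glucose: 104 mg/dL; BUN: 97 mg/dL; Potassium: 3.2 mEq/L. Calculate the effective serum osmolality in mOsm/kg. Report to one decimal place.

271.8 mOsm/kg

Effective osmolality excludes urea (freely permeant across cell membranes):
2·Na + glucose/18
= 2·133 + 104/18
= 266 + 5.78
= 271.78 mOsm/kg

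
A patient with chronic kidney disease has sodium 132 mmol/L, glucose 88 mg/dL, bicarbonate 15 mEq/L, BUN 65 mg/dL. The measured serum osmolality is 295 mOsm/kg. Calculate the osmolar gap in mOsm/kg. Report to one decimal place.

2.9 mOsm/kg

Calculated osmolality = 2·Na + glucose/18 + BUN/2.8
= 2·132 + 88/18 + 65/2.8
= 264 + 4.89 + 23.21
= 292.1 mOsm/kg ≈ 292.1 mOsm/kg
Osmolar gap = measured − calculated = 295 − 292.1 = 2.9 mOsm/kg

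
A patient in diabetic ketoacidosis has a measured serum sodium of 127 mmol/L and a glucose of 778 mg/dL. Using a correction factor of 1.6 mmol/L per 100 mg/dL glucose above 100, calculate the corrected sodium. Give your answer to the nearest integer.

Corrected Na = measured Na + 1.6 · (glucose − 100)/100
= 127 + 1.6 · (778 − 100)/100
= 127 + 10.8
= 137.8 mmol/L

138 mmol/L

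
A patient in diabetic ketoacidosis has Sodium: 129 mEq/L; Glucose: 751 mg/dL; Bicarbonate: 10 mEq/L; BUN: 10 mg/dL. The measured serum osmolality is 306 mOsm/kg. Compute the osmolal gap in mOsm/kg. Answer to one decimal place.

2.7 mOsm/kg

Calculated osmolality = 2·Na + glucose/18 + BUN/2.8
= 2·129 + 751/18 + 10/2.8
= 258 + 41.72 + 3.57
= 303.29 mOsm/kg ≈ 303.3 mOsm/kg
Osmolar gap = measured − calculated = 306 − 303.3 = 2.7 mOsm/kg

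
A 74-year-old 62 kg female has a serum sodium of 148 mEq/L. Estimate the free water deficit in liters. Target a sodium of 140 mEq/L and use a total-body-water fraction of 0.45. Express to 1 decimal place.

1.6 L

TBW = 0.45 · 62 = 27.9 L
Free water deficit = TBW · (Na/140 − 1)
= 27.9 · (148/140 − 1)
= 27.9 · 0.0571
= 1.59 L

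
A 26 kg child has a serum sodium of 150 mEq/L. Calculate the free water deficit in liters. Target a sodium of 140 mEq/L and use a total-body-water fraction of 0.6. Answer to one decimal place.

1.1 L

TBW = 0.6 · 26 = 15.6 L
Free water deficit = TBW · (Na/140 − 1)
= 15.6 · (150/140 − 1)
= 15.6 · 0.0714
= 1.11 L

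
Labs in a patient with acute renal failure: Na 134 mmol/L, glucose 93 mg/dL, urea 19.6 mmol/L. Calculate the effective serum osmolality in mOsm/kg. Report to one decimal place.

273.2 mOsm/kg

Effective osmolality excludes urea (freely permeant across cell membranes):
2·Na + glucose/18
= 2·134 + 93/18
= 268 + 5.17
= 273.17 mOsm/kg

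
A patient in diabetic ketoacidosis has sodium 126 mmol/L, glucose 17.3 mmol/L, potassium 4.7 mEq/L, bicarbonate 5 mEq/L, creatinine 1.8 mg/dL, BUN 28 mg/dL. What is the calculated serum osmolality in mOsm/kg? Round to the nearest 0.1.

Calculated osmolality = 2·Na + glucose + BUN/2.8
= 2·126 + 17.3 + 28/2.8
= 252 + 17.30 + 10
= 279.3 mOsm/kg

279.3 mOsm/kg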